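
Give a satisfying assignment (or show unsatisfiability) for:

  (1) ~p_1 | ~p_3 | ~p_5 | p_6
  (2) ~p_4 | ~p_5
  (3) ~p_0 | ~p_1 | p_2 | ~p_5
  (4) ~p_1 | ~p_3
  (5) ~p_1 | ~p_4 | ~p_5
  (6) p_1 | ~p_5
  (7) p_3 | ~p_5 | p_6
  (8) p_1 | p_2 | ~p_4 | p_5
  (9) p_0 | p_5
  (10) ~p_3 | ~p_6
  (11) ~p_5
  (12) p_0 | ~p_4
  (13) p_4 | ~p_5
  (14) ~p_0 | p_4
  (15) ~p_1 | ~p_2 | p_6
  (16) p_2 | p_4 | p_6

Unit clause (~p_5) forces p_5 = False.
In (p_0 | p_5) only p_0 is left, so p_0 = True.
In (~p_0 | p_4) only p_4 is left, so p_4 = True.
Set p_1 = True.
  then (~p_1 | ~p_3) forces p_3 = False.
Set p_2 = False.
Set p_6 = True.
All clauses satisfied.

p_0: True; p_1: True; p_2: False; p_3: False; p_4: True; p_5: False; p_6: True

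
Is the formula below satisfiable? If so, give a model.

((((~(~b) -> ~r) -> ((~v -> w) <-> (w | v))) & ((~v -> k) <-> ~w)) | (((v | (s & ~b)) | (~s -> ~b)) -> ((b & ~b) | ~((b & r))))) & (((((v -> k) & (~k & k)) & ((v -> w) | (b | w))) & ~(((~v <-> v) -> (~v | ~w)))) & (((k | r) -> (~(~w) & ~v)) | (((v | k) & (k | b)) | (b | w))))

The conjunct ~(((~v <-> v) -> (~v | ~w))) is unsatisfiable on its own:
  v=F, w=F: evaluates to False.
  v=F, w=T: evaluates to False.
  v=T, w=F: evaluates to False.
  v=T, w=T: evaluates to False.
So the whole conjunction is unsatisfiable.

Unsatisfiable — no assignment works.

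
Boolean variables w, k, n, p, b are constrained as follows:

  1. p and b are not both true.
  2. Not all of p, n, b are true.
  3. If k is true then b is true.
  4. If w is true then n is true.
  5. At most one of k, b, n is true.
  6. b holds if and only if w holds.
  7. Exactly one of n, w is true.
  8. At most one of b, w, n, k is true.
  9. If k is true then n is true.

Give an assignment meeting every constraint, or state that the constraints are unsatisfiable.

w=F, k=F, n=T, p=T, b=F

  (1) p=T, b=F — not both ✓
  (2) {p, n, b}: 2/3 true — not all ✓
  (3) k=F ⇒ b: vacuous ✓
  (4) w=F ⇒ n: vacuous ✓
  (5) {k, b, n}: 1 true — at most one ✓
  (6) b=F, w=F — same ✓
  (7) {n, w}: 1 true — exactly one ✓
  (8) {b, w, n, k}: 1 true — at most one ✓
  (9) k=F ⇒ n: vacuous ✓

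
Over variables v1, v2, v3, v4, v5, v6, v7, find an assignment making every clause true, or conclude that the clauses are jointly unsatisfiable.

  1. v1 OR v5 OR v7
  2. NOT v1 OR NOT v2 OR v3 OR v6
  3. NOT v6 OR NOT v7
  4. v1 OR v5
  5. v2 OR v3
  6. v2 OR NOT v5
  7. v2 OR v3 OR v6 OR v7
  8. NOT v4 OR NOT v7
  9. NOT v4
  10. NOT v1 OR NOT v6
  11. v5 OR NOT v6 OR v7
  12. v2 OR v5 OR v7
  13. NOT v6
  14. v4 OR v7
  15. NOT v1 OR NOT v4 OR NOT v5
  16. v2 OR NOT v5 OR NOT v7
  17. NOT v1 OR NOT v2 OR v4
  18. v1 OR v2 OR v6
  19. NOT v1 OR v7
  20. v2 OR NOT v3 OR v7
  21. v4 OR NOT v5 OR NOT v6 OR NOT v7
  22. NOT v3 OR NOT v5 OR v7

v1 = True, v2 = False, v3 = True, v4 = False, v5 = False, v6 = False, v7 = True

Unit clause (NOT v4) forces v4 = False.
Unit clause (NOT v6) forces v6 = False.
In (v4 OR v7) only v7 is left, so v7 = True.
Set v1 = True.
  then (NOT v1 OR NOT v2 OR v4) forces v2 = False.
  then (v2 OR v3) forces v3 = True.
  then (v2 OR NOT v5) forces v5 = False.
All clauses satisfied.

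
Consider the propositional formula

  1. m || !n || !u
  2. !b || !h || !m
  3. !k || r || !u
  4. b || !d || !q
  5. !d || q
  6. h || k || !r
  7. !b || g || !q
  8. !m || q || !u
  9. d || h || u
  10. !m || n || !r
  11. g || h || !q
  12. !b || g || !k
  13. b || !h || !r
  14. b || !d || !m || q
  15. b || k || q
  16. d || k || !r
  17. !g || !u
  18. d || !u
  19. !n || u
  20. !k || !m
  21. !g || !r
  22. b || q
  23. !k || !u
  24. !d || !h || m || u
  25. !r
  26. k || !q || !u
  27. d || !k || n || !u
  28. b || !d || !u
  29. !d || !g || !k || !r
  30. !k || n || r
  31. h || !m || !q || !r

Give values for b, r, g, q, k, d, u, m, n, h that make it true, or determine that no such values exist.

b: True, r: False, g: True, q: True, k: False, d: False, u: False, m: False, n: False, h: True

Unit clause (!r) forces r = False.
Set b = True.
Set g = True.
  then (!g || !u) forces u = False.
  then (!n || u) forces n = False.
  then (!k || n || r) forces k = False.
Set q = True.
Set d = False.
  then (d || h || u) forces h = True.
  then (!b || !h || !m) forces m = False.
All clauses satisfied.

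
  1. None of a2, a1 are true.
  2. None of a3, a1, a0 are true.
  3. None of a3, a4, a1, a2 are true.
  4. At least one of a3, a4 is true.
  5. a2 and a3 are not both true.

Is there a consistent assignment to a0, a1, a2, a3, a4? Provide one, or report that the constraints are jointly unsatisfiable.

Case a4 = True:
  Constraint (3) is violated (a4=T) — contradiction.
Case a4 = False:
  (1) forces a2 = False.
  (1) forces a1 = False.
  (2) forces a3 = False.
  Constraint (4) is violated (a3=F, a4=F) — contradiction.
Both cases fail — unsatisfiable.

Unsatisfiable — no assignment works.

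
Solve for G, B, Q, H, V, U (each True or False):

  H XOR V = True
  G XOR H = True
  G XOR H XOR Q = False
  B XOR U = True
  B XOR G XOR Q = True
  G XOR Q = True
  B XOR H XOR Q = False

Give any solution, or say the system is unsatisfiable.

G = False; B = False; Q = True; H = True; V = False; U = True

H XOR V = T XOR F = True ✓
G XOR H = F XOR T = True ✓
G XOR H XOR Q = F XOR T XOR T = False ✓
B XOR U = F XOR T = True ✓
B XOR G XOR Q = F XOR F XOR T = True ✓
G XOR Q = F XOR T = True ✓
B XOR H XOR Q = F XOR T XOR T = False ✓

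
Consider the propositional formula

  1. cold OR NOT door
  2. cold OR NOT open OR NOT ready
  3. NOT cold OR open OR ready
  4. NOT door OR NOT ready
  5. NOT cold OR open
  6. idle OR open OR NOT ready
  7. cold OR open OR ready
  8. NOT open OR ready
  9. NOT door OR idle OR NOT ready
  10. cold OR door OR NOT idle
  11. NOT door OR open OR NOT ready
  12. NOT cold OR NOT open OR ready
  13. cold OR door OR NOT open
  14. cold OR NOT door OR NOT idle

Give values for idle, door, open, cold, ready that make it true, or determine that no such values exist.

Set idle = False.
Try door = True:
  (cold OR NOT door) forces cold = True.
  (NOT door OR NOT ready) forces ready = False.
  (NOT cold OR open OR ready) forces open = True.
  clause (NOT open OR ready) is falsified — backtrack.
So door = False.
Set open = True.
  then (NOT open OR ready) forces ready = True.
  then (cold OR door OR NOT open) forces cold = True.
All clauses satisfied.

idle = False; door = False; open = True; cold = True; ready = True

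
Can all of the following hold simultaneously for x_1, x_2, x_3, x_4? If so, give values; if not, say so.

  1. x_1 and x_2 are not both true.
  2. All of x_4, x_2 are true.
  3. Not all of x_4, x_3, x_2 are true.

x_1 = False, x_2 = True, x_3 = False, x_4 = True

  (1) x_1=F, x_2=T — not both ✓
  (2) {x_4, x_2}: all 2 true ✓
  (3) {x_4, x_3, x_2}: 2/3 true — not all ✓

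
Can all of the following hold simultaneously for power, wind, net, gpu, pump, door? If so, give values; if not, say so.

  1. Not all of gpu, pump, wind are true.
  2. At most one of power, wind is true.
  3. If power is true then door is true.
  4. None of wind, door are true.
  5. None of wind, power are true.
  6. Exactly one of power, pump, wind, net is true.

power = False, wind = False, net = False, gpu = True, pump = True, door = False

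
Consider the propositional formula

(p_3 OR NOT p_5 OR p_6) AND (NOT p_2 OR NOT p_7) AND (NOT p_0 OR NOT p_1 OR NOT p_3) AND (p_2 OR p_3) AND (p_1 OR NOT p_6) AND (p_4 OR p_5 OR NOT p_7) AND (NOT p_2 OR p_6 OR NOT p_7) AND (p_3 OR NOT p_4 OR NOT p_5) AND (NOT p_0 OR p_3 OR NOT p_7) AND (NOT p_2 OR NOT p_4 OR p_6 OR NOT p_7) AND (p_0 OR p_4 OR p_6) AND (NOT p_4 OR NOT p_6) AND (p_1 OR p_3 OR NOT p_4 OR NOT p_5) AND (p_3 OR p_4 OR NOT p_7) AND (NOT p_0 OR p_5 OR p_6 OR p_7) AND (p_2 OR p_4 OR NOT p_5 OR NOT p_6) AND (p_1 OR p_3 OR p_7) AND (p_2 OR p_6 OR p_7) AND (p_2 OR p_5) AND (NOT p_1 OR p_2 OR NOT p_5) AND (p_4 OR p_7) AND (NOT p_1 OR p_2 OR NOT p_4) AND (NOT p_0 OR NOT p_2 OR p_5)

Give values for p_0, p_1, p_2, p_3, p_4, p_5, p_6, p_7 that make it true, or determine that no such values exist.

Set p_0 = False.
Set p_1 = False.
  then (p_1 OR NOT p_6) forces p_6 = False.
  then (p_0 OR p_4 OR p_6) forces p_4 = True.
Set p_2 = True.
  then (NOT p_2 OR NOT p_7) forces p_7 = False.
  then (p_1 OR p_3 OR p_7) forces p_3 = True.
Set p_5 = True.
All clauses satisfied.

p_0 = False, p_1 = False, p_2 = True, p_3 = True, p_4 = True, p_5 = True, p_6 = False, p_7 = False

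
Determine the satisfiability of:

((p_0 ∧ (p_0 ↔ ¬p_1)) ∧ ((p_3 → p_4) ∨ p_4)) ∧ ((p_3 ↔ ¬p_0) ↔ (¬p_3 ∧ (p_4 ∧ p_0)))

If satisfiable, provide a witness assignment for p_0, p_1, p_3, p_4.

p_0 = True, p_1 = False, p_3 = True, p_4 = True

  (p_0 ∧ (p_0 ↔ ¬p_1)) ∧ ((p_3 → p_4) ∨ p_4) = True
    p_0 ∧ (p_0 ↔ ¬p_1) = True
      p_0 ↔ ¬p_1 = True
        ¬p_1 = True
    (p_3 → p_4) ∨ p_4 = True
      p_3 → p_4 = True
  (p_3 ↔ ¬p_0) ↔ (¬p_3 ∧ (p_4 ∧ p_0)) = True
    p_3 ↔ ¬p_0 = False
      ¬p_0 = False
    ¬p_3 ∧ (p_4 ∧ p_0) = False
      ¬p_3 = False
      p_4 ∧ p_0 = True
Both conjuncts True, so the formula holds.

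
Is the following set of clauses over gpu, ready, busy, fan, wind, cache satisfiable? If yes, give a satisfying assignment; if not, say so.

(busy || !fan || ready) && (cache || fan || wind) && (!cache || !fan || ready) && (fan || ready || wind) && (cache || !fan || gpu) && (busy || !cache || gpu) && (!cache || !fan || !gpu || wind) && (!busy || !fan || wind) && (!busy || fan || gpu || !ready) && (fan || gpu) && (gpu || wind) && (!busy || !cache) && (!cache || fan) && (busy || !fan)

Try gpu = False:
  (fan || gpu) forces fan = True.
  (cache || !fan || gpu) forces cache = True.
  (!cache || !fan || ready) forces ready = True.
  (busy || !cache || gpu) forces busy = True.
  clause (!busy || !cache) is falsified — backtrack.
So gpu = True.
Set ready = True.
Set busy = False.
  then (busy || !fan) forces fan = False.
  then (!cache || fan) forces cache = False.
  then (cache || fan || wind) forces wind = True.
All clauses satisfied.

gpu=T, ready=T, busy=F, fan=F, wind=T, cache=F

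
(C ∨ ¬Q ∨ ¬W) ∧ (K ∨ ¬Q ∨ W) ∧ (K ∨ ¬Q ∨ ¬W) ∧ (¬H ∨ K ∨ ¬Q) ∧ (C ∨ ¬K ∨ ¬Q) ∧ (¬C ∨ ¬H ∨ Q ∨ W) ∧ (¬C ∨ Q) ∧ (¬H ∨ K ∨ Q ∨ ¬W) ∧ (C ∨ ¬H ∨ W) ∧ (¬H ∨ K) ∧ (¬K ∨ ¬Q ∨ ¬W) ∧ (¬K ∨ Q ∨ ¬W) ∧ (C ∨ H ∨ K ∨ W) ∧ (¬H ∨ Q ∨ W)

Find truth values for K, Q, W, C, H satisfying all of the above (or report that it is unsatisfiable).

Set K = True.
Set Q = True.
  then (C ∨ ¬K ∨ ¬Q) forces C = True.
  then (¬K ∨ ¬Q ∨ ¬W) forces W = False.
Set H = False.
All clauses satisfied.

K: True, Q: True, W: False, C: True, H: False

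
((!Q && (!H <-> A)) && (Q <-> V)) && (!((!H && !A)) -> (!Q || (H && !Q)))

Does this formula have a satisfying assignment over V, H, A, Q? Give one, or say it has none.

V = False, H = True, A = False, Q = False

  (!Q && (!H <-> A)) && (Q <-> V) = True
    !Q && (!H <-> A) = True
      !Q = True
      !H <-> A = True
        !H = False
    Q <-> V = True
  !((!H && !A)) -> (!Q || (H && !Q)) = True
    !((!H && !A)) = True
      !H && !A = False
        !H = False
        !A = True
    !Q || (H && !Q) = True
      !Q = True
      H && !Q = True
        !Q = True
Both conjuncts True, so the formula holds.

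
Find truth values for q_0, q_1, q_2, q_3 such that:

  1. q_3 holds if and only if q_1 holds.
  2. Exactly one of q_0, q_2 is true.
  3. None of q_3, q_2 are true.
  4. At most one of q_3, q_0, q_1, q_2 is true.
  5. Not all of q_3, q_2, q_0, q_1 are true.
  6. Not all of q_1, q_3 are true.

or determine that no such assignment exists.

q_0=T, q_1=F, q_2=F, q_3=F

  (1) q_3=F, q_1=F — same ✓
  (2) {q_0, q_2}: 1 true — exactly one ✓
  (3) {q_3, q_2}: 0 true — none ✓
  (4) {q_3, q_0, q_1, q_2}: 1 true — at most one ✓
  (5) {q_3, q_2, q_0, q_1}: 1/4 true — not all ✓
  (6) {q_1, q_3}: 0/2 true — not all ✓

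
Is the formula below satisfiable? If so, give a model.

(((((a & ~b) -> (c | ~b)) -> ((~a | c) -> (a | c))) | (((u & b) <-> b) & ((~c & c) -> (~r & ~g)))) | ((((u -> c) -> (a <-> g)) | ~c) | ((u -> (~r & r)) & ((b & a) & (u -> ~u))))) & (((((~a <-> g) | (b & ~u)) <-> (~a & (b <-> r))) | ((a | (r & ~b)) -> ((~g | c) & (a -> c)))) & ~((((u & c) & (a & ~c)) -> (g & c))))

UNSATISFIABLE

The conjunct ~((((u & c) & (a & ~c)) -> (g & c))) is unsatisfiable on its own:
  c = True: this becomes ~((False -> g)) = False.
  c = False: this becomes ~((False -> False)) = False.
So the whole conjunction is unsatisfiable.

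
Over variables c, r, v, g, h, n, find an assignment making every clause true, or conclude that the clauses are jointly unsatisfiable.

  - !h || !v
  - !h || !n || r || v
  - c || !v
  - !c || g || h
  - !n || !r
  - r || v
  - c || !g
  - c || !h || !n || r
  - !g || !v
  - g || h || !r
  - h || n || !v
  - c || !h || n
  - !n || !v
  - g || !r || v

c = True; r = True; v = False; g = True; h = True; n = False

Try c = False:
  (c || !v) forces v = False.
  (r || v) forces r = True.
  (!n || !r) forces n = False.
  (c || !g) forces g = False.
  clause (g || !r || v) is falsified — backtrack.
So c = True.
Set r = True.
  then (!n || !r) forces n = False.
Try v = True:
  (!h || !v) forces h = False.
  clause (h || n || !v) is falsified — backtrack.
So v = False.
  then (g || !r || v) forces g = True.
Set h = True.
All clauses satisfied.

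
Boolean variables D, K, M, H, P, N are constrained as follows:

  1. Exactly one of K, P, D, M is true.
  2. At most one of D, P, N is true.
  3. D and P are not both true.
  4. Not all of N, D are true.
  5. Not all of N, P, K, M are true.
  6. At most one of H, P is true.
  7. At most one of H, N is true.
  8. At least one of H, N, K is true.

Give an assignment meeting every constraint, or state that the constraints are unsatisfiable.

D = False, K = True, M = False, H = False, P = False, N = False

  (1) {K, P, D, M}: 1 true — exactly one ✓
  (2) {D, P, N}: 0 true — at most one ✓
  (3) D=F, P=F — not both ✓
  (4) {N, D}: 0/2 true — not all ✓
  (5) {N, P, K, M}: 1/4 true — not all ✓
  (6) {H, P}: 0 true — at most one ✓
  (7) {H, N}: 0 true — at most one ✓
  (8) {H, N, K}: 1 true — at least one ✓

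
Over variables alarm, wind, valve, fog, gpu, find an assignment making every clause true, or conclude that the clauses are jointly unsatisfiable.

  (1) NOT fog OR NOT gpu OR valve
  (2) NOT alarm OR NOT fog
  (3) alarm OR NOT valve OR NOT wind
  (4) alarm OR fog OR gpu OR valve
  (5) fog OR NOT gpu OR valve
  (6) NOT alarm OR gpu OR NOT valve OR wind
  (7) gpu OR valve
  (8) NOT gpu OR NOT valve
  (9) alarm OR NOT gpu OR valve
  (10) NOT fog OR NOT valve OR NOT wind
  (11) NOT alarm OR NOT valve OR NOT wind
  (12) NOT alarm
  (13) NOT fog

Unit clause (NOT alarm) forces alarm = False.
Unit clause (NOT fog) forces fog = False.
Try wind = True:
  (alarm OR NOT valve OR NOT wind) forces valve = False.
  (alarm OR fog OR gpu OR valve) forces gpu = True.
  clause (fog OR NOT gpu OR valve) is falsified — backtrack.
So wind = False.
Set valve = True.
  then (NOT gpu OR NOT valve) forces gpu = False.
All clauses satisfied.

alarm: False, wind: False, valve: True, fog: False, gpu: False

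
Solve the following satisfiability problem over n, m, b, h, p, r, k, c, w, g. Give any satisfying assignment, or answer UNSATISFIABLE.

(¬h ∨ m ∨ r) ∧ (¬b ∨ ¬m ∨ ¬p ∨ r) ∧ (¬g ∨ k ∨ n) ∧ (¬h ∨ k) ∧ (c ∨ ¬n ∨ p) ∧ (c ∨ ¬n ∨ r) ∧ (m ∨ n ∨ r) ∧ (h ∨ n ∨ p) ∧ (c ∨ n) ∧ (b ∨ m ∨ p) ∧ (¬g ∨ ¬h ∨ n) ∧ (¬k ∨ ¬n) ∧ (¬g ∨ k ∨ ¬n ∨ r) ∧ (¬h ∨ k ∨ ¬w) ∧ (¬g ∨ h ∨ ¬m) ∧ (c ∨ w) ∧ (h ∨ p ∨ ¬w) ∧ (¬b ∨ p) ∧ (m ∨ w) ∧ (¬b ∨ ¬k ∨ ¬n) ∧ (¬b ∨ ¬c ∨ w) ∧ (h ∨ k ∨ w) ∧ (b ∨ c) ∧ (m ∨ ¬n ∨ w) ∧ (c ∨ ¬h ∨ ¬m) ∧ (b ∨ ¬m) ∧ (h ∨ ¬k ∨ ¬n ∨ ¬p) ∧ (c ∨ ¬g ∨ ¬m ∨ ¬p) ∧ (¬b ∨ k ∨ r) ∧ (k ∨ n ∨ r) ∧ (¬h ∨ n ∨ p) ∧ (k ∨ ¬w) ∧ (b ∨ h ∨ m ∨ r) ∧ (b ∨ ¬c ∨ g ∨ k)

n=F; m=F; b=F; h=T; p=T; r=T; k=T; c=T; w=T; g=F

Try n = True:
  (¬k ∨ ¬n) forces k = False.
  (¬h ∨ k) forces h = False.
  (h ∨ k ∨ w) forces w = True.
  clause (k ∨ ¬w) is falsified — backtrack.
So n = False.
  then (c ∨ n) forces c = True.
Set m = False.
  then (m ∨ n ∨ r) forces r = True.
  then (m ∨ w) forces w = True.
  then (k ∨ ¬w) forces k = True.
Set b = False.
  then (b ∨ m ∨ p) forces p = True.
Set h = True.
  then (¬g ∨ ¬h ∨ n) forces g = False.
All clauses satisfied.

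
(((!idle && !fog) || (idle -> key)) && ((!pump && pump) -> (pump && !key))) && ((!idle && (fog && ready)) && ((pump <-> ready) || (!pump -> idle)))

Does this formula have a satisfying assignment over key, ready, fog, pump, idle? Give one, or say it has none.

key = True; ready = True; fog = True; pump = True; idle = False

  ((!idle && !fog) || (idle -> key)) && ((!pump && pump) -> (pump && !key)) = True
    (!idle && !fog) || (idle -> key) = True
      !idle && !fog = False
        !idle = True
        !fog = False
      idle -> key = True
    (!pump && pump) -> (pump && !key) = True
      !pump && pump = False
        !pump = False
      pump && !key = False
        !key = False
  (!idle && (fog && ready)) && ((pump <-> ready) || (!pump -> idle)) = True
    !idle && (fog && ready) = True
      !idle = True
      fog && ready = True
    (pump <-> ready) || (!pump -> idle) = True
      pump <-> ready = True
      !pump -> idle = True
        !pump = False
Both conjuncts True, so the formula holds.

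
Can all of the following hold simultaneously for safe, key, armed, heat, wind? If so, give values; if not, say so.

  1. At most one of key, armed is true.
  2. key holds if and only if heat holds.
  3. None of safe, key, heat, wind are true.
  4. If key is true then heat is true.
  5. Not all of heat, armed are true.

safe = False, key = False, armed = False, heat = False, wind = False

  (1) {key, armed}: 0 true — at most one ✓
  (2) key=F, heat=F — same ✓
  (3) {safe, key, heat, wind}: 0 true — none ✓
  (4) key=F ⇒ heat: vacuous ✓
  (5) {heat, armed}: 0/2 true — not all ✓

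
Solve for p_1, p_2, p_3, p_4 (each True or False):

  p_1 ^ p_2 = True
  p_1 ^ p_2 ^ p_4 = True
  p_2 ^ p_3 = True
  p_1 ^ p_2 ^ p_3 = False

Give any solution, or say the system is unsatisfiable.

p_1=T, p_2=F, p_3=T, p_4=F

p_1 ^ p_2 = T ^ F = True ✓
p_1 ^ p_2 ^ p_4 = T ^ F ^ F = True ✓
p_2 ^ p_3 = F ^ T = True ✓
p_1 ^ p_2 ^ p_3 = T ^ F ^ T = False ✓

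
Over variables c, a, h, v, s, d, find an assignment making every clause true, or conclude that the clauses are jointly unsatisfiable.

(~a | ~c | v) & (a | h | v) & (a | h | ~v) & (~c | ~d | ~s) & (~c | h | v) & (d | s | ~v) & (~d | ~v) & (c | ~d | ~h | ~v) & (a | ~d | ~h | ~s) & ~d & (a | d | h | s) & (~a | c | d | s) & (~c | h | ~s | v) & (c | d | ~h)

c=F, a=T, h=F, v=T, s=T, d=F

Unit clause (~d) forces d = False.
Set c = False.
  then (c | d | ~h) forces h = False.
Try a = False:
  (a | h | v) forces v = True.
  clause (a | h | ~v) is falsified — backtrack.
So a = True.
  then (~a | c | d | s) forces s = True.
Set v = True.
All clauses satisfied.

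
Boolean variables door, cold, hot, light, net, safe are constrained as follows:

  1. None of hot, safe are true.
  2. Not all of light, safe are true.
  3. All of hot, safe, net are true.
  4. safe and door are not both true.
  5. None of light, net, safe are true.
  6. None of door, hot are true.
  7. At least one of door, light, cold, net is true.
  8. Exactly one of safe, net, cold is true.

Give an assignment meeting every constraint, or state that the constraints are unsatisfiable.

Case hot = True:
  Constraint (1) is violated (hot=T) — contradiction.
Case hot = False:
  Constraint (3) is violated (hot=F) — contradiction.
Both cases fail — unsatisfiable.

Unsatisfiable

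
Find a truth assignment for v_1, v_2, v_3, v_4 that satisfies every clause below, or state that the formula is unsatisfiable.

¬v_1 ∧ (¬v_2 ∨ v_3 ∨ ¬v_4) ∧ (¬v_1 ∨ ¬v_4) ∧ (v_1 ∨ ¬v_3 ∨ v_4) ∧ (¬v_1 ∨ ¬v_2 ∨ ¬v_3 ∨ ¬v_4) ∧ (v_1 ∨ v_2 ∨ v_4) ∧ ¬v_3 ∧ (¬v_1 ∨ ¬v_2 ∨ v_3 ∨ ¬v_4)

Unit clause (¬v_1) forces v_1 = False.
Unit clause (¬v_3) forces v_3 = False.
Set v_2 = True.
  then (¬v_2 ∨ v_3 ∨ ¬v_4) forces v_4 = False.
All clauses satisfied.

v_1 = False; v_2 = True; v_3 = False; v_4 = False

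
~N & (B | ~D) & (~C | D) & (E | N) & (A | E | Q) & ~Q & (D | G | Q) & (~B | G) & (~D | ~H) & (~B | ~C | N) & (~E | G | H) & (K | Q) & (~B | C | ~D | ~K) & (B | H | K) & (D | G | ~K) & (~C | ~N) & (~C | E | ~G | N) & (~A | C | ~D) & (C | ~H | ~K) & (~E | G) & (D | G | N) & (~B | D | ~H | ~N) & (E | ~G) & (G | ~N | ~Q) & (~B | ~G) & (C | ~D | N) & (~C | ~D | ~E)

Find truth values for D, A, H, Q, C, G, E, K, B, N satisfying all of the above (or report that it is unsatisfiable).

Unit clause (~N) forces N = False.
In (E | N) only E is left, so E = True.
Unit clause (~Q) forces Q = False.
In (K | Q) only K is left, so K = True.
In (~E | G) only G is left, so G = True.
In (~B | ~G) only ~B is left, so B = False.
In (B | ~D) only ~D is left, so D = False.
In (~C | D) only ~C is left, so C = False.
In (C | ~H | ~K) only ~H is left, so H = False.
Set A = True.
All clauses satisfied.

D: False, A: True, H: False, Q: False, C: False, G: True, E: True, K: True, B: False, N: False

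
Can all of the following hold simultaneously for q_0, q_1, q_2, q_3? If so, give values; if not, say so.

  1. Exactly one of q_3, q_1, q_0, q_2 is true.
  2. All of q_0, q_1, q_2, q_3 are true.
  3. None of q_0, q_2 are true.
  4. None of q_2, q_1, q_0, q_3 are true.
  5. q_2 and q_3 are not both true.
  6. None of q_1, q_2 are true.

Unsatisfiable — no assignment works.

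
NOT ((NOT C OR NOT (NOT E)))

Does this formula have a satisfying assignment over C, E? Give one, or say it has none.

C: True; E: False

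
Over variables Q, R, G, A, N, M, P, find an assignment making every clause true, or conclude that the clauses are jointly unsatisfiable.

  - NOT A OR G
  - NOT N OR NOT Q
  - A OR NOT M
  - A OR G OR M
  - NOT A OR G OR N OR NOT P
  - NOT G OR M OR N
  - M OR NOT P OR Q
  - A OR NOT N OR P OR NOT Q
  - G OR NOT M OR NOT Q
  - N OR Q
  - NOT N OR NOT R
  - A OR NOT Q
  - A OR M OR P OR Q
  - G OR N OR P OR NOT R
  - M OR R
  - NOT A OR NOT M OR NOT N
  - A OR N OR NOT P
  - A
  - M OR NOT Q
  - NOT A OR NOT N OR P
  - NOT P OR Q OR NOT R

Unit clause (A) forces A = True.
In (NOT A OR G) only G is left, so G = True.
Try Q = False:
  (N OR Q) forces N = True.
  (NOT N OR NOT R) forces R = False.
  (M OR R) forces M = True.
  clause (NOT A OR NOT M OR NOT N) is falsified — backtrack.
So Q = True.
  then (NOT N OR NOT Q) forces N = False.
  then (NOT G OR M OR N) forces M = True.
Set R = True.
Set P = False.
All clauses satisfied.

Q=T, R=T, G=T, A=T, N=F, M=T, P=F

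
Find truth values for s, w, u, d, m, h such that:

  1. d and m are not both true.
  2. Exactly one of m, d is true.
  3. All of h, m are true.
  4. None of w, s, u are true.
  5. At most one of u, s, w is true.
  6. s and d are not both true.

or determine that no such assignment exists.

s = False; w = False; u = False; d = False; m = True; h = True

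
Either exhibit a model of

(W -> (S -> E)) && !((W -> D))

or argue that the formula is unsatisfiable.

S = False; D = False; E = False; W = True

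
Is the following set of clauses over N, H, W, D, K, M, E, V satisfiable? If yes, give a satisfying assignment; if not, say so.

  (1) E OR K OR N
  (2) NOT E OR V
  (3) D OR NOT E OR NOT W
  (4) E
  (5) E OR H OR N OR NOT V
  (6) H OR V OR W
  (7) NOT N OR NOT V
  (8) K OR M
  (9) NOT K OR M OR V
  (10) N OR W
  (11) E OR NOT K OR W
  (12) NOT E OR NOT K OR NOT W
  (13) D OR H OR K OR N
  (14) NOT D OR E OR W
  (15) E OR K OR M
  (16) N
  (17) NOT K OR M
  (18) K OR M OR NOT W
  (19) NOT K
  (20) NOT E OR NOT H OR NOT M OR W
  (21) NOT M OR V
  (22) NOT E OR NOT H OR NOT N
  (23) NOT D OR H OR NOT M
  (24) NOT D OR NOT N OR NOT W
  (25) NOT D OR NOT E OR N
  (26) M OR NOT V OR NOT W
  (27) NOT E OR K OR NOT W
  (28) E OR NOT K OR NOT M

Unsatisfiable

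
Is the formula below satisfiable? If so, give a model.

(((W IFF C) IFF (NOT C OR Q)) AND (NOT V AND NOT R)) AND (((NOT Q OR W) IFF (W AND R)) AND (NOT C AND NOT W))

W: False, V: False, R: False, Q: True, C: False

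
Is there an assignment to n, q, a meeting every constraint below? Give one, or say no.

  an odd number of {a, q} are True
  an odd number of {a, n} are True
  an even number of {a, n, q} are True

n = True, q = True, a = False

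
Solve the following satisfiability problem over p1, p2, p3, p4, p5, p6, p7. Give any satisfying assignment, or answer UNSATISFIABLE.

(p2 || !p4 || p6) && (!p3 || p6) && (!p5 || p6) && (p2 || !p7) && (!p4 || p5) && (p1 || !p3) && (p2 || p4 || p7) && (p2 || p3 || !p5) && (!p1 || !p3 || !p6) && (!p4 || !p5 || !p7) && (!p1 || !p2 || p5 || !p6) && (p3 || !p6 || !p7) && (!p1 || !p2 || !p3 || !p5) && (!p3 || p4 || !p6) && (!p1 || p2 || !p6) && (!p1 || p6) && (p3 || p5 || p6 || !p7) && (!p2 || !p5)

p1 = False, p2 = True, p3 = False, p4 = False, p5 = False, p6 = True, p7 = False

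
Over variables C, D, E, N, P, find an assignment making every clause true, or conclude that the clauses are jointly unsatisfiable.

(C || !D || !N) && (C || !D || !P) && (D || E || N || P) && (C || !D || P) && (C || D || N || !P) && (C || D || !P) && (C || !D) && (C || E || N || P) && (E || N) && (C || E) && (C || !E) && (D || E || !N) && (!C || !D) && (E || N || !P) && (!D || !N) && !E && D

Unsatisfiable — no assignment works.

Case D = True:
  (C || !D) forces C = True.
  Clause (!C || !D) is falsified — contradiction.
Case D = False:
  Clause (D) is falsified — contradiction.
Both cases fail, so the formula is unsatisfiable.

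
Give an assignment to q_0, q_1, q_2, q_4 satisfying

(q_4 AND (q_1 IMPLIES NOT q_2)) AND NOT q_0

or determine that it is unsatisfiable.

q_0: False, q_1: False, q_2: False, q_4: True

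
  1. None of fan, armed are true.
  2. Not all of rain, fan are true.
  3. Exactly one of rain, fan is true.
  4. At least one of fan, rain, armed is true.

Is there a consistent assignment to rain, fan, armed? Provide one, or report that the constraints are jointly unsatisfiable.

rain = True, fan = False, armed = False

  (1) {fan, armed}: 0 true — none ✓
  (2) {rain, fan}: 1/2 true — not all ✓
  (3) {rain, fan}: 1 true — exactly one ✓
  (4) {fan, rain, armed}: 1 true — at least one ✓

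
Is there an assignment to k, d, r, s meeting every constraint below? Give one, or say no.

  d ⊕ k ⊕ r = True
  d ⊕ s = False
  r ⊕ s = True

k = False; d = True; r = False; s = True

d ⊕ k ⊕ r = T ⊕ F ⊕ F = True ✓
d ⊕ s = T ⊕ T = False ✓
r ⊕ s = F ⊕ T = True ✓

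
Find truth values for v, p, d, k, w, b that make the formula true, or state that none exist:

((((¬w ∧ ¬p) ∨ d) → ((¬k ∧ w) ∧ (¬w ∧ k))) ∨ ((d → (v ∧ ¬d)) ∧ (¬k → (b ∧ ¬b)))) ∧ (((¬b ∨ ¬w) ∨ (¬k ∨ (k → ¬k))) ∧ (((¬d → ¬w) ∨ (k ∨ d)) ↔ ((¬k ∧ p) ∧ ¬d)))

v = False, p = False, d = False, k = False, w = True, b = False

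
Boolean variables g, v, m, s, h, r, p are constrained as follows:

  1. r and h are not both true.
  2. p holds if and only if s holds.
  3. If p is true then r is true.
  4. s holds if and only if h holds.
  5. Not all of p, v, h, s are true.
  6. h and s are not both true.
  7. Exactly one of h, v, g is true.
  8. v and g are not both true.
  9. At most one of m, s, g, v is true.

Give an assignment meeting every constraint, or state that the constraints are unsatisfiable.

g=F, v=T, m=F, s=F, h=F, r=F, p=F

  (1) r=F, h=F — not both ✓
  (2) p=F, s=F — same ✓
  (3) p=F ⇒ r: vacuous ✓
  (4) s=F, h=F — same ✓
  (5) {p, v, h, s}: 1/4 true — not all ✓
  (6) h=F, s=F — not both ✓
  (7) {h, v, g}: 1 true — exactly one ✓
  (8) v=T, g=F — not both ✓
  (9) {m, s, g, v}: 1 true — at most one ✓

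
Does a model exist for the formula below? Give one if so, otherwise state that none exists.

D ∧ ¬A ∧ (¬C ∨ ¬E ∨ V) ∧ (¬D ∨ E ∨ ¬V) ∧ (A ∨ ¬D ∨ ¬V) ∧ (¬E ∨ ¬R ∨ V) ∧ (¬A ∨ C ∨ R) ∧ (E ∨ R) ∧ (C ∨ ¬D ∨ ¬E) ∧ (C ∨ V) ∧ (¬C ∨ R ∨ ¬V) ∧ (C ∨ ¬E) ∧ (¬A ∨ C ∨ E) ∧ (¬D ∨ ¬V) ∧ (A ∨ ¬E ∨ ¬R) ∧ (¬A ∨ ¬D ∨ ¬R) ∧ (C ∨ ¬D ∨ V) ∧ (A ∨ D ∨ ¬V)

A=F, E=F, D=T, V=F, R=T, C=T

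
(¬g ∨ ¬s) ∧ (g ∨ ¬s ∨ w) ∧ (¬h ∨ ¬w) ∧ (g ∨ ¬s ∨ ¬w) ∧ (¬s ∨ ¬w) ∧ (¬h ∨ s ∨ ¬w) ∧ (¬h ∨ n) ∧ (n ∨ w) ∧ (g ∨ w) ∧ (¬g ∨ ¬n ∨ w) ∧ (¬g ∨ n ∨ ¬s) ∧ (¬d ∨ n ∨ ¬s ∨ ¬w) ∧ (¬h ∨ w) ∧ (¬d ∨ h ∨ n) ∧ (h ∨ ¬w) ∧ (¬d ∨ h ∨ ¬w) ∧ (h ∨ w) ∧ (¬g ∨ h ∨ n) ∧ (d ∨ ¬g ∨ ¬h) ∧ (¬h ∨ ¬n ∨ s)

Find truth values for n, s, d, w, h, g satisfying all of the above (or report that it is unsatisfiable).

Unsatisfiable

Case h = True:
  (¬h ∨ ¬w) forces w = False.
  Clause (¬h ∨ w) is falsified — contradiction.
Case h = False:
  (h ∨ ¬w) forces w = False.
  Clause (h ∨ w) is falsified — contradiction.
Both cases fail, so the formula is unsatisfiable.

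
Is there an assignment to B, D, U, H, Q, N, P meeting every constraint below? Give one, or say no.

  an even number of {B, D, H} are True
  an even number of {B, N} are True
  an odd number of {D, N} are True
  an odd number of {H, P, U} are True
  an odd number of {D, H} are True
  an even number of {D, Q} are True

B = True, D = False, U = False, H = True, Q = False, N = True, P = False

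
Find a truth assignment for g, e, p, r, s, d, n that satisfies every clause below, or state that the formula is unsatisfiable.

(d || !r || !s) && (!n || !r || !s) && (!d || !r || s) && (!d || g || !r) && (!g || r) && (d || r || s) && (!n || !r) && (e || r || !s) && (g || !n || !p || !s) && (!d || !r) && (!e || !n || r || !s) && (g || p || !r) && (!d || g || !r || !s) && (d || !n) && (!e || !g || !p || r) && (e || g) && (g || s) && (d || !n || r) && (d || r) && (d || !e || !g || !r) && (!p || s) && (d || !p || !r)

Set g = False.
  then (e || g) forces e = True.
  then (g || s) forces s = True.
Set p = True.
  then (g || !n || !p || !s) forces n = False.
Set r = False.
  then (d || r) forces d = True.
All clauses satisfied.

g = False, e = True, p = True, r = False, s = True, d = True, n = False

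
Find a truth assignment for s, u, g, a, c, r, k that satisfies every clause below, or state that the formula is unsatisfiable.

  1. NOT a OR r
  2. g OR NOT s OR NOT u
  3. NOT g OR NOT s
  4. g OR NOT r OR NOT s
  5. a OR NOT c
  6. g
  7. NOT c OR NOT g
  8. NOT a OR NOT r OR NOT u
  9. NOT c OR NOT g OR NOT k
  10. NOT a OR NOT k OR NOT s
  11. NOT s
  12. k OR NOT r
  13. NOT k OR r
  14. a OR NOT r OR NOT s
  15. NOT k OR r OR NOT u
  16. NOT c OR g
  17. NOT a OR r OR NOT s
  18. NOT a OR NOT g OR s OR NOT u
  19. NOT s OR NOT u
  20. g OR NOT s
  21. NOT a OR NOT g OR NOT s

s: False; u: False; g: True; a: True; c: False; r: True; k: True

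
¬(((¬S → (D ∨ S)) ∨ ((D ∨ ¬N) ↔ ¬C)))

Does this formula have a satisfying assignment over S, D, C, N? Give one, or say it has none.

S=F; D=F; C=F; N=T

  ¬(((¬S → (D ∨ S)) ∨ ((D ∨ ¬N) ↔ ¬C))) = True
    (¬S → (D ∨ S)) ∨ ((D ∨ ¬N) ↔ ¬C) = False
      ¬S → (D ∨ S) = False
        ¬S = True
        D ∨ S = False
      (D ∨ ¬N) ↔ ¬C = False
        D ∨ ¬N = False
          ¬N = False
        ¬C = True
The formula evaluates to True.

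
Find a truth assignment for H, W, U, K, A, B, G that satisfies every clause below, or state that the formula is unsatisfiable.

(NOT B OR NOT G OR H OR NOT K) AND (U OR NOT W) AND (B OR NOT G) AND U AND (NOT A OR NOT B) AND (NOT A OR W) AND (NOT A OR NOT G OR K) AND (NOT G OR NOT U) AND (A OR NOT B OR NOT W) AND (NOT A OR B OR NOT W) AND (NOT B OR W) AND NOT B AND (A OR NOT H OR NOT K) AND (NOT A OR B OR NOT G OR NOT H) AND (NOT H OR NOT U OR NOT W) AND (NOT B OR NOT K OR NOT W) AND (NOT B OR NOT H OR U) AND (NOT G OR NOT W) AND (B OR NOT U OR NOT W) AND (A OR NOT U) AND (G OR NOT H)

Case U = True:
  (NOT G OR NOT U) forces G = False.
  (NOT B) forces B = False.
  (B OR NOT U OR NOT W) forces W = False.
  (NOT A OR W) forces A = False.
  Clause (A OR NOT U) is falsified — contradiction.
Case U = False:
  Clause (U) is falsified — contradiction.
Both cases fail, so the formula is unsatisfiable.

The formula is unsatisfiable.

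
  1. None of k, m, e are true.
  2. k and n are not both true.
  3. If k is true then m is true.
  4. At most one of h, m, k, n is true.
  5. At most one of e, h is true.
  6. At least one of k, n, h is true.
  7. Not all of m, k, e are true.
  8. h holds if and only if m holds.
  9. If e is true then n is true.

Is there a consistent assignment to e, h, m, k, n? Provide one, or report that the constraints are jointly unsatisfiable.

e = False, h = False, m = False, k = False, n = True

  (1) {k, m, e}: 0 true — none ✓
  (2) k=F, n=T — not both ✓
  (3) k=F ⇒ m: vacuous ✓
  (4) {h, m, k, n}: 1 true — at most one ✓
  (5) {e, h}: 0 true — at most one ✓
  (6) {k, n, h}: 1 true — at least one ✓
  (7) {m, k, e}: 0/3 true — not all ✓
  (8) h=F, m=F — same ✓
  (9) e=F ⇒ n: vacuous ✓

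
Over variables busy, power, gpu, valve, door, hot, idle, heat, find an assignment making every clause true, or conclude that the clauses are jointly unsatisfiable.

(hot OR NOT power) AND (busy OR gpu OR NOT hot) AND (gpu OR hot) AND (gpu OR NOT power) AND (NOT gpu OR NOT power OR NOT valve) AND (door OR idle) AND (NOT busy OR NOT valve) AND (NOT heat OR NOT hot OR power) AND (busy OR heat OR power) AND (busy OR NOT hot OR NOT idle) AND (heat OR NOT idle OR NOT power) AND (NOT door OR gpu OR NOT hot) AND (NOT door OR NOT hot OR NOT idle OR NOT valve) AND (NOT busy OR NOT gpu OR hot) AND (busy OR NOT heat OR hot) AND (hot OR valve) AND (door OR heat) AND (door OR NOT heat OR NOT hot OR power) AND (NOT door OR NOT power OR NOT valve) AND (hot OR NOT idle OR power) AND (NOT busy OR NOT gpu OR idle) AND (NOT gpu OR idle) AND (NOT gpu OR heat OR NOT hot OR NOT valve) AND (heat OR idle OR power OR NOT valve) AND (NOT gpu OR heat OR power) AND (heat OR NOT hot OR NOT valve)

busy: True, power: True, gpu: True, valve: False, door: True, hot: True, idle: True, heat: True

Set busy = True.
  then (NOT busy OR NOT valve) forces valve = False.
  then (hot OR valve) forces hot = True.
Try power = False:
  (NOT heat OR NOT hot OR power) forces heat = False.
  (door OR heat) forces door = True.
  (NOT door OR gpu OR NOT hot) forces gpu = True.
  clause (NOT gpu OR heat OR power) is falsified — backtrack.
So power = True.
  then (gpu OR NOT power) forces gpu = True.
  then (NOT busy OR NOT gpu OR idle) forces idle = True.
  then (heat OR NOT idle OR NOT power) forces heat = True.
Set door = True.
All clauses satisfied.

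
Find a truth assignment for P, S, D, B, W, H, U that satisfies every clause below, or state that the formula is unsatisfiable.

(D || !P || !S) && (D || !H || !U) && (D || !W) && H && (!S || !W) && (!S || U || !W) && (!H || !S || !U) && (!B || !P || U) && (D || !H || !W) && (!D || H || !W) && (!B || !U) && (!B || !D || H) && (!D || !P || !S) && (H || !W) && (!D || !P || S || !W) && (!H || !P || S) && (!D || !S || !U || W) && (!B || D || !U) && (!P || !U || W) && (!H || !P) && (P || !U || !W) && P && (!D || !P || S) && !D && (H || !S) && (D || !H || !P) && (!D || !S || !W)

UNSATISFIABLE

Case P = True:
  (H) forces H = True.
  Clause (!H || !P) is falsified — contradiction.
Case P = False:
  Clause (P) is falsified — contradiction.
Both cases fail, so the formula is unsatisfiable.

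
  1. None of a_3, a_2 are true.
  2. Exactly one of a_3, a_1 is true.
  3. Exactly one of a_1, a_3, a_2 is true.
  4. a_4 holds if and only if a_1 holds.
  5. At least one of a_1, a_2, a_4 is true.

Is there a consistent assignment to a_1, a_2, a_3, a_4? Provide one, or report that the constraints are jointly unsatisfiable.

a_1 = True, a_2 = False, a_3 = False, a_4 = True

  (1) {a_3, a_2}: 0 true — none ✓
  (2) {a_3, a_1}: 1 true — exactly one ✓
  (3) {a_1, a_3, a_2}: 1 true — exactly one ✓
  (4) a_4=T, a_1=T — same ✓
  (5) {a_1, a_2, a_4}: 2 true — at least one ✓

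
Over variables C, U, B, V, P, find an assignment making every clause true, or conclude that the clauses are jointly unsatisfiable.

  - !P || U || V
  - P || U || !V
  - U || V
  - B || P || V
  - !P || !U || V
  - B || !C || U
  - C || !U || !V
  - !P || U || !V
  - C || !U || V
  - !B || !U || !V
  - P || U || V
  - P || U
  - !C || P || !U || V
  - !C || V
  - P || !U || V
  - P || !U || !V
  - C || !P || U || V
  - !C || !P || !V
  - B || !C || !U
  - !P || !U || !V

No satisfying assignment exists.

Case P = True:
  If U = True:
    (!P || !U || V) forces V = True.
    clause (!P || !U || !V) is falsified.
  If U = False:
    (!P || U || V) forces V = True.
    clause (!P || U || !V) is falsified.
  Every sub-case reaches a contradiction.
Case P = False:
  (P || U) forces U = True.
  (P || !U || V) forces V = True.
  Clause (P || !U || !V) is falsified — contradiction.
Both cases fail, so the formula is unsatisfiable.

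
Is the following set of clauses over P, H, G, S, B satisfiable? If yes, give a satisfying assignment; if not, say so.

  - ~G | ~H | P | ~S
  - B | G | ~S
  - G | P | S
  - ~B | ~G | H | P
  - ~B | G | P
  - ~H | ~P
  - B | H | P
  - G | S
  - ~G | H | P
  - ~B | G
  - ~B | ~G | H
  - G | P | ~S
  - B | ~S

Set P = False.
Try H = False:
  (B | H | P) forces B = True.
  (~B | ~G | H | P) forces G = False.
  clause (~B | G | P) is falsified — backtrack.
So H = True.
Set G = True.
  then (~G | ~H | P | ~S) forces S = False.
Set B = False.
All clauses satisfied.

P = False, H = True, G = True, S = False, B = False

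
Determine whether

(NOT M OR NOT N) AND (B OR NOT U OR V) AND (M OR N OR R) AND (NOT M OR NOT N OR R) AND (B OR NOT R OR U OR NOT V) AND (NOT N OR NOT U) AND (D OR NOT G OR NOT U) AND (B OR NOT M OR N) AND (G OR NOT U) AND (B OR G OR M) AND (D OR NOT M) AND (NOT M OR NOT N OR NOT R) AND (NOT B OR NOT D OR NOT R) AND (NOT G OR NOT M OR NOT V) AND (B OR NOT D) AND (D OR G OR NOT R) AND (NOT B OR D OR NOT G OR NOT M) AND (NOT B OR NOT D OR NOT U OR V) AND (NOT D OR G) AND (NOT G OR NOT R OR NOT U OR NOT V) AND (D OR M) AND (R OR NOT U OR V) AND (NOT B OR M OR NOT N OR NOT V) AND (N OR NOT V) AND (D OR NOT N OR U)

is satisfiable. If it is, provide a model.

D = True, V = False, R = False, N = False, M = True, B = True, G = True, U = False

Try D = False:
  (D OR NOT M) forces M = False.
  clause (D OR M) is falsified — backtrack.
So D = True.
  then (B OR NOT D) forces B = True.
  then (NOT D OR G) forces G = True.
  then (NOT B OR NOT D OR NOT R) forces R = False.
Try V = True:
  (NOT G OR NOT M OR NOT V) forces M = False.
  (M OR N OR R) forces N = True.
  clause (NOT B OR M OR NOT N OR NOT V) is falsified — backtrack.
So V = False.
  then (NOT B OR NOT D OR NOT U OR V) forces U = False.
Set N = False.
  then (M OR N OR R) forces M = True.
All clauses satisfied.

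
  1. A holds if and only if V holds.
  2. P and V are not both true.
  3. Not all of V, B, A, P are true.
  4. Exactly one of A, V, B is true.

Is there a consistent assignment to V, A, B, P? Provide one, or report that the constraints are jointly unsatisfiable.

V = False, A = False, B = True, P = True

  (1) A=F, V=F — same ✓
  (2) P=T, V=F — not both ✓
  (3) {V, B, A, P}: 2/4 true — not all ✓
  (4) {A, V, B}: 1 true — exactly one ✓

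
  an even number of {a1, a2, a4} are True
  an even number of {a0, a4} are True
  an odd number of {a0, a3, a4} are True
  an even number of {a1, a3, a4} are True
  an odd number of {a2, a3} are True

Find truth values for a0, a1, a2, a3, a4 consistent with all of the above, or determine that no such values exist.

Adding constraints 1, 4, 5 mod 2: every variable appears an even number of times on the left, so the left side is 0.
But the right sides sum to 1 (mod 2). 0 ≠ 1 — the system is inconsistent.

UNSATISFIABLE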